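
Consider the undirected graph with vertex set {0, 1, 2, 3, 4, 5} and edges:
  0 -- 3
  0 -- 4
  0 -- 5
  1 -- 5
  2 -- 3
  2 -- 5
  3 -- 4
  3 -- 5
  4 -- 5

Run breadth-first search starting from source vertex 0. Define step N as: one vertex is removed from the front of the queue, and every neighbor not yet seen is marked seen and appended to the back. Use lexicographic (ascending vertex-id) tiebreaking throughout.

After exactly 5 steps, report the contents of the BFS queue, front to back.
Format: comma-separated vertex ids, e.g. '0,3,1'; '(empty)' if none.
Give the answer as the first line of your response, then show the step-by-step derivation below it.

1

step 1: dequeue 0; queue=[3,4,5]; order=0
step 2: dequeue 3; queue=[4,5,2]; order=0,3
step 3: dequeue 4; queue=[5,2]; order=0,3,4
step 4: dequeue 5; queue=[2,1]; order=0,3,4,5
step 5: dequeue 2; queue=[1]; order=0,3,4,5,2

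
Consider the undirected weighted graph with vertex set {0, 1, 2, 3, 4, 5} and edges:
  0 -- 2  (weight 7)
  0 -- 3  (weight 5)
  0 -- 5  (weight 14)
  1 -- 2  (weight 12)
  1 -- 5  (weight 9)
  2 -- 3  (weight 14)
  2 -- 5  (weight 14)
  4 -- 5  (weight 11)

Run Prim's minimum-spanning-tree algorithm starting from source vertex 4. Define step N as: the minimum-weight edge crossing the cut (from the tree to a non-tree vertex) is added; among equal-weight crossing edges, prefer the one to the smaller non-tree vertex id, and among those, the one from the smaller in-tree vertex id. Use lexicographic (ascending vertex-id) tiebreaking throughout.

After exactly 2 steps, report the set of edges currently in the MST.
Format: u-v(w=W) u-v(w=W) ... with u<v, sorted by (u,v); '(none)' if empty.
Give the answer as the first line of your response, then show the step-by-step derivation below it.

1-5(w=9) 4-5(w=11)

step 1: add edge 4-5 (w=11); MST = {4-5(w=11)}
step 2: add edge 1-5 (w=9); MST = {1-5(w=9) 4-5(w=11)}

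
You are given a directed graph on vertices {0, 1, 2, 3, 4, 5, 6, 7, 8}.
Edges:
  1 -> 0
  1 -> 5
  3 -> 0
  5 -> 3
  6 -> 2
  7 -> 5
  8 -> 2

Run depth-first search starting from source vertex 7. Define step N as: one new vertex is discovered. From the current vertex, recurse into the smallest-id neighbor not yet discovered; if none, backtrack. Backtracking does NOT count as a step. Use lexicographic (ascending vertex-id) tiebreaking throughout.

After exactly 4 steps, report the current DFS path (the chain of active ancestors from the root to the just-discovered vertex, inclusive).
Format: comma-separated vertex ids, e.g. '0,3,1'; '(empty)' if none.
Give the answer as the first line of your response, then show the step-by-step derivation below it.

7,5,3,0

step 1: discover 7; path=7; order=7
step 2: discover 5; path=7>5; order=7,5
step 3: discover 3; path=7>5>3; order=7,5,3
step 4: discover 0; path=7>5>3>0; order=7,5,3,0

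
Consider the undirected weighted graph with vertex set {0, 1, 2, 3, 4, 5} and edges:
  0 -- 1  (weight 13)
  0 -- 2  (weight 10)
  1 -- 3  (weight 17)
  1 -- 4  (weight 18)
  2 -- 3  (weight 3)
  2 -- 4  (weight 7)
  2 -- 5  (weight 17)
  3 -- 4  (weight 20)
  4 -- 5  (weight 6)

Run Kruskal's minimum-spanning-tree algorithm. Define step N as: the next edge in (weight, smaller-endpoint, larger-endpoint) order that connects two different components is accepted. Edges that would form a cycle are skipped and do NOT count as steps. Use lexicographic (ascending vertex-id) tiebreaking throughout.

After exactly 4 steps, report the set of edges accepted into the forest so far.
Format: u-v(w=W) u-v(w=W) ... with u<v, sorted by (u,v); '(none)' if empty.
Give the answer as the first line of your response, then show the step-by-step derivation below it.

0-2(w=10) 2-3(w=3) 2-4(w=7) 4-5(w=6)

step 1: add edge 2-3 (w=3); MST = {2-3(w=3)}
step 2: add edge 4-5 (w=6); MST = {2-3(w=3) 4-5(w=6)}
step 3: add edge 2-4 (w=7); MST = {2-3(w=3) 2-4(w=7) 4-5(w=6)}
step 4: add edge 0-2 (w=10); MST = {0-2(w=10) 2-3(w=3) 2-4(w=7) 4-5(w=6)}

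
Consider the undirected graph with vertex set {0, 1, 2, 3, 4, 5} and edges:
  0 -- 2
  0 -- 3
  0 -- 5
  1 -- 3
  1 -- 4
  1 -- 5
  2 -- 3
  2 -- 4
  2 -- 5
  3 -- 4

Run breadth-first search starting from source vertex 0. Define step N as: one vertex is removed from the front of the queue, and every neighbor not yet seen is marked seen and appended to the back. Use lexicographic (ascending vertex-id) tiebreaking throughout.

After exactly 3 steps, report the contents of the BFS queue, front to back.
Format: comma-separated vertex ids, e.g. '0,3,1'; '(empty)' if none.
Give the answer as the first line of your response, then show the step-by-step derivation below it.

5,4,1

step 1: dequeue 0; queue=[2,3,5]; order=0
step 2: dequeue 2; queue=[3,5,4]; order=0,2
step 3: dequeue 3; queue=[5,4,1]; order=0,2,3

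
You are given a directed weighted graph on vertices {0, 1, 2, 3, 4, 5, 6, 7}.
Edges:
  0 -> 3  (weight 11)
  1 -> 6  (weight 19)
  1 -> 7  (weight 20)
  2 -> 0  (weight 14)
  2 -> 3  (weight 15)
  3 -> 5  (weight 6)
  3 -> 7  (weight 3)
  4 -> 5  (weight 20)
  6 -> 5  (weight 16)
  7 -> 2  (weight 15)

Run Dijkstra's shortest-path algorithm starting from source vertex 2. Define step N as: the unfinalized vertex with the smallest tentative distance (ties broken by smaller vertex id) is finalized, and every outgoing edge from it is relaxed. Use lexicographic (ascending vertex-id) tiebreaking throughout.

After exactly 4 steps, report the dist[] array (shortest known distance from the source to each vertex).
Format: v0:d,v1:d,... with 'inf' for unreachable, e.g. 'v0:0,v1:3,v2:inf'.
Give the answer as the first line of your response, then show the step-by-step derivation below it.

v0:14,v1:inf,v2:0,v3:15,v4:inf,v5:21,v6:inf,v7:18

step 1: dist = v0:14,v1:inf,v2:0,v3:15,v4:inf,v5:inf,v6:inf,v7:inf
step 2: dist = v0:14,v1:inf,v2:0,v3:15,v4:inf,v5:inf,v6:inf,v7:inf
step 3: dist = v0:14,v1:inf,v2:0,v3:15,v4:inf,v5:21,v6:inf,v7:18
step 4: dist = v0:14,v1:inf,v2:0,v3:15,v4:inf,v5:21,v6:inf,v7:18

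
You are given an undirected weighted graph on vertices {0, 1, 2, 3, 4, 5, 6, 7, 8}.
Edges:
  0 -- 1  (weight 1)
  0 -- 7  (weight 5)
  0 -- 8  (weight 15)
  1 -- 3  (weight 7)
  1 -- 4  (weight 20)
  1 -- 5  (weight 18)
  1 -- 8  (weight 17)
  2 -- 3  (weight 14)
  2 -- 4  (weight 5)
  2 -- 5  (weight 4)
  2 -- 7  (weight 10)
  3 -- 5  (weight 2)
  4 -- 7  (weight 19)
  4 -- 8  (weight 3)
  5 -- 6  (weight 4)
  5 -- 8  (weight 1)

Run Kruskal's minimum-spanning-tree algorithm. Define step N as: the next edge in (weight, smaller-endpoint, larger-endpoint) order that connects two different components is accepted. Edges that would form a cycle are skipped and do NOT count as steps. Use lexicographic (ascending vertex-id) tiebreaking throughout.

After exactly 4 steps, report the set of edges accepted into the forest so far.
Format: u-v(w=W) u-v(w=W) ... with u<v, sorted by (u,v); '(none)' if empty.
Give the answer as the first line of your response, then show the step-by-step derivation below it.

0-1(w=1) 3-5(w=2) 4-8(w=3) 5-8(w=1)

step 1: add edge 0-1 (w=1); MST = {0-1(w=1)}
step 2: add edge 5-8 (w=1); MST = {0-1(w=1) 5-8(w=1)}
step 3: add edge 3-5 (w=2); MST = {0-1(w=1) 3-5(w=2) 5-8(w=1)}
step 4: add edge 4-8 (w=3); MST = {0-1(w=1) 3-5(w=2) 4-8(w=3) 5-8(w=1)}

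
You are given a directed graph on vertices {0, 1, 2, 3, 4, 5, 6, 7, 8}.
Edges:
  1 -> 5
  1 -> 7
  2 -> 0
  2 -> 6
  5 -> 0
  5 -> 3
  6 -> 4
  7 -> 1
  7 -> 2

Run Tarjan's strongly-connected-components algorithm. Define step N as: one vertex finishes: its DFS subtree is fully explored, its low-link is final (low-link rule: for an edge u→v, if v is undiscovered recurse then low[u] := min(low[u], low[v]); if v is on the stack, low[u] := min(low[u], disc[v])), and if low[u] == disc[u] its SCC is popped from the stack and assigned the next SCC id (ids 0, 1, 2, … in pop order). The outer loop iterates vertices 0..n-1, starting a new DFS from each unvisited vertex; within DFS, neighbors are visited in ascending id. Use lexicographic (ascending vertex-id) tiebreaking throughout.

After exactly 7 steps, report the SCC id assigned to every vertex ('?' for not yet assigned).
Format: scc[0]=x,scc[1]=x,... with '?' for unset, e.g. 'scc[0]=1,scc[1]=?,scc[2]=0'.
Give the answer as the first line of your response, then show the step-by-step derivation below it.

scc[0]=0,scc[1]=?,scc[2]=5,scc[3]=1,scc[4]=3,scc[5]=2,scc[6]=4,scc[7]=?,scc[8]=?

step 1: low=(low[0]=0,low[1]=?,low[2]=?,low[3]=?,low[4]=?,low[5]=?,low[6]=?,low[7]=?,low[8]=?); scc=(scc[0]=0,scc[1]=?,scc[2]=?,scc[3]=?,scc[4]=?,scc[5]=?,scc[6]=?,scc[7]=?,scc[8]=?)
step 2: low=(low[0]=0,low[1]=1,low[2]=?,low[3]=3,low[4]=?,low[5]=2,low[6]=?,low[7]=?,low[8]=?); scc=(scc[0]=0,scc[1]=?,scc[2]=?,scc[3]=1,scc[4]=?,scc[5]=?,scc[6]=?,scc[7]=?,scc[8]=?)
step 3: low=(low[0]=0,low[1]=1,low[2]=?,low[3]=3,low[4]=?,low[5]=2,low[6]=?,low[7]=?,low[8]=?); scc=(scc[0]=0,scc[1]=?,scc[2]=?,scc[3]=1,scc[4]=?,scc[5]=2,scc[6]=?,scc[7]=?,scc[8]=?)
step 4: low=(low[0]=0,low[1]=1,low[2]=5,low[3]=3,low[4]=7,low[5]=2,low[6]=6,low[7]=1,low[8]=?); scc=(scc[0]=0,scc[1]=?,scc[2]=?,scc[3]=1,scc[4]=3,scc[5]=2,scc[6]=?,scc[7]=?,scc[8]=?)
step 5: low=(low[0]=0,low[1]=1,low[2]=5,low[3]=3,low[4]=7,low[5]=2,low[6]=6,low[7]=1,low[8]=?); scc=(scc[0]=0,scc[1]=?,scc[2]=?,scc[3]=1,scc[4]=3,scc[5]=2,scc[6]=4,scc[7]=?,scc[8]=?)
step 6: low=(low[0]=0,low[1]=1,low[2]=5,low[3]=3,low[4]=7,low[5]=2,low[6]=6,low[7]=1,low[8]=?); scc=(scc[0]=0,scc[1]=?,scc[2]=5,scc[3]=1,scc[4]=3,scc[5]=2,scc[6]=4,scc[7]=?,scc[8]=?)
step 7: low=(low[0]=0,low[1]=1,low[2]=5,low[3]=3,low[4]=7,low[5]=2,low[6]=6,low[7]=1,low[8]=?); scc=(scc[0]=0,scc[1]=?,scc[2]=5,scc[3]=1,scc[4]=3,scc[5]=2,scc[6]=4,scc[7]=?,scc[8]=?)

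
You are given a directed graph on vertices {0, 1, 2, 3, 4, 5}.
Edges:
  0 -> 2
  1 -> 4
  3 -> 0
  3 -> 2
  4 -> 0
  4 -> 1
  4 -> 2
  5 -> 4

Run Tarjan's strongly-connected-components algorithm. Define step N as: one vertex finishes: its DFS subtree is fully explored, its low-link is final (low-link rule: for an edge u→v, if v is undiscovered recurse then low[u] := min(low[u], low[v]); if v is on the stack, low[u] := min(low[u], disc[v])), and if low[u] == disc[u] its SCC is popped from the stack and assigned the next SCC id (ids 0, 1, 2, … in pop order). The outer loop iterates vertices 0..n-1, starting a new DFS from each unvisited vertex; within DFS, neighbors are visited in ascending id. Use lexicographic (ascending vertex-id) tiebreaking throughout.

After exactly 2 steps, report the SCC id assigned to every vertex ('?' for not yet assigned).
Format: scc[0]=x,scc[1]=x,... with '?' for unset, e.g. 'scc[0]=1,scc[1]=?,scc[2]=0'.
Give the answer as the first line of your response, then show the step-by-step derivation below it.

scc[0]=1,scc[1]=?,scc[2]=0,scc[3]=?,scc[4]=?,scc[5]=?

step 1: low=(low[0]=0,low[1]=?,low[2]=1,low[3]=?,low[4]=?,low[5]=?); scc=(scc[0]=?,scc[1]=?,scc[2]=0,scc[3]=?,scc[4]=?,scc[5]=?)
step 2: low=(low[0]=0,low[1]=?,low[2]=1,low[3]=?,low[4]=?,low[5]=?); scc=(scc[0]=1,scc[1]=?,scc[2]=0,scc[3]=?,scc[4]=?,scc[5]=?)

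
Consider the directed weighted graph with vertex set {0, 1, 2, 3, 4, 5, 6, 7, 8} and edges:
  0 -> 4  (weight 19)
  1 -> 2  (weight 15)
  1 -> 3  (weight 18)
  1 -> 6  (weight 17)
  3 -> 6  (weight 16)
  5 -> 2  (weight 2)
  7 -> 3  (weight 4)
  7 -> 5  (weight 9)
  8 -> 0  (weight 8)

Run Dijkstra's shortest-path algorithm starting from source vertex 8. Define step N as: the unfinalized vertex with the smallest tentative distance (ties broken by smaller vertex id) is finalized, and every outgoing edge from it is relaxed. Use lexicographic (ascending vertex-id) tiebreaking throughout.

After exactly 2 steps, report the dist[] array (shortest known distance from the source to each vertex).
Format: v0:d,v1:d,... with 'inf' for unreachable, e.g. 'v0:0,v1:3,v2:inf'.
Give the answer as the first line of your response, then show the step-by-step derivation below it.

v0:8,v1:inf,v2:inf,v3:inf,v4:27,v5:inf,v6:inf,v7:inf,v8:0

step 1: dist = v0:8,v1:inf,v2:inf,v3:inf,v4:inf,v5:inf,v6:inf,v7:inf,v8:0
step 2: dist = v0:8,v1:inf,v2:inf,v3:inf,v4:27,v5:inf,v6:inf,v7:inf,v8:0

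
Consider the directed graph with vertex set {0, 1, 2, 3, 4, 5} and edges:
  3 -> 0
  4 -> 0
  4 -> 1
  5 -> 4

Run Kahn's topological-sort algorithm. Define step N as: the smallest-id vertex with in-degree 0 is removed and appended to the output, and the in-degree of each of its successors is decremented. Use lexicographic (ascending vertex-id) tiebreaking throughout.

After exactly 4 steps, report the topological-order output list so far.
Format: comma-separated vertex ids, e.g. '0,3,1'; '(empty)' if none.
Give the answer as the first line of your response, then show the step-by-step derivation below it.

2,3,5,4

step 1: output 2; order=[2]; indeg=(2,1,0,0,1,0)
step 2: output 3; order=[2,3]; indeg=(1,1,0,0,1,0)
step 3: output 5; order=[2,3,5]; indeg=(1,1,0,0,0,0)
step 4: output 4; order=[2,3,5,4]; indeg=(0,0,0,0,0,0)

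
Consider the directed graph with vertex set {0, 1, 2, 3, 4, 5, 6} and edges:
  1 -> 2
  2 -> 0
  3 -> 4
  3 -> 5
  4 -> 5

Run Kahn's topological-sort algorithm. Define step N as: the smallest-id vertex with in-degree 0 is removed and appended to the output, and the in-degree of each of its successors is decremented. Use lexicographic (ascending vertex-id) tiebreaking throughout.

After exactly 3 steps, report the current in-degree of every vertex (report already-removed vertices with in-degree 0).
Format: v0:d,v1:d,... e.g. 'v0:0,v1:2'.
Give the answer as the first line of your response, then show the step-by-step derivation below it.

v0:0,v1:0,v2:0,v3:0,v4:1,v5:2,v6:0

step 1: output 1; order=[1]; indeg=(1,0,0,0,1,2,0)
step 2: output 2; order=[1,2]; indeg=(0,0,0,0,1,2,0)
step 3: output 0; order=[1,2,0]; indeg=(0,0,0,0,1,2,0)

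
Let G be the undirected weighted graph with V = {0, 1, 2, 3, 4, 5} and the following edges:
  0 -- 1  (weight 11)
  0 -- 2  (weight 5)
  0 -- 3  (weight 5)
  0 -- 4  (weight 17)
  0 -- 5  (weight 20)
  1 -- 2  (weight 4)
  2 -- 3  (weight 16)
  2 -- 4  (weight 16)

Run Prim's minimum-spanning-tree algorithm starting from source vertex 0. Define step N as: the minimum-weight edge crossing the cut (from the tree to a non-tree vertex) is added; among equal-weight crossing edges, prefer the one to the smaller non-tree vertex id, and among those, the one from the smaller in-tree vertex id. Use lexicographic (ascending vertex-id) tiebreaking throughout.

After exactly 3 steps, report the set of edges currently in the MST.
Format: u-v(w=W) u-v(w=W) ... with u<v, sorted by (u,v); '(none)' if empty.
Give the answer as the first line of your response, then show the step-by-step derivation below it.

0-2(w=5) 0-3(w=5) 1-2(w=4)

step 1: add edge 0-2 (w=5); MST = {0-2(w=5)}
step 2: add edge 1-2 (w=4); MST = {0-2(w=5) 1-2(w=4)}
step 3: add edge 0-3 (w=5); MST = {0-2(w=5) 0-3(w=5) 1-2(w=4)}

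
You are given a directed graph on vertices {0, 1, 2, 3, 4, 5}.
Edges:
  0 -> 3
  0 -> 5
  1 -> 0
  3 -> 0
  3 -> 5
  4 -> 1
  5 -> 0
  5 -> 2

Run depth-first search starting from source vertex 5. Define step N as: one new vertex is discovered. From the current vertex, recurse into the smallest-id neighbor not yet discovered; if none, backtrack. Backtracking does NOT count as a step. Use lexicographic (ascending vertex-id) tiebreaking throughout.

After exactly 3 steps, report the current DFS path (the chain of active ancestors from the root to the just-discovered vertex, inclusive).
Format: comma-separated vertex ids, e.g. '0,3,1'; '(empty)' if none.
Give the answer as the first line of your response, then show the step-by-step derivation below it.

5,0,3

step 1: discover 5; path=5; order=5
step 2: discover 0; path=5>0; order=5,0
step 3: discover 3; path=5>0>3; order=5,0,3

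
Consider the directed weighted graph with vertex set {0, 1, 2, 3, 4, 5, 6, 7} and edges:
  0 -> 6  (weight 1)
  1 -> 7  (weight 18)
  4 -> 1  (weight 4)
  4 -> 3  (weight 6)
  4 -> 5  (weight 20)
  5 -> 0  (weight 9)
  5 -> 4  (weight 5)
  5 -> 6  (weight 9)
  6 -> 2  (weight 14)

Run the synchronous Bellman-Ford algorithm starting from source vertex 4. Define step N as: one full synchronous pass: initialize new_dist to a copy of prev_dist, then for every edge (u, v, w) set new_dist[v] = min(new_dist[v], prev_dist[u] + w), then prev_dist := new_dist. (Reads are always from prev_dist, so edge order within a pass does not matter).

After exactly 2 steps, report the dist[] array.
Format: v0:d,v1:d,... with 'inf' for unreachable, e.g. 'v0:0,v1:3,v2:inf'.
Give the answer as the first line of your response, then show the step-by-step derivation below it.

v0:29,v1:4,v2:inf,v3:6,v4:0,v5:20,v6:29,v7:22

step 1: dist = v0:inf,v1:4,v2:inf,v3:6,v4:0,v5:20,v6:inf,v7:inf
step 2: dist = v0:29,v1:4,v2:inf,v3:6,v4:0,v5:20,v6:29,v7:22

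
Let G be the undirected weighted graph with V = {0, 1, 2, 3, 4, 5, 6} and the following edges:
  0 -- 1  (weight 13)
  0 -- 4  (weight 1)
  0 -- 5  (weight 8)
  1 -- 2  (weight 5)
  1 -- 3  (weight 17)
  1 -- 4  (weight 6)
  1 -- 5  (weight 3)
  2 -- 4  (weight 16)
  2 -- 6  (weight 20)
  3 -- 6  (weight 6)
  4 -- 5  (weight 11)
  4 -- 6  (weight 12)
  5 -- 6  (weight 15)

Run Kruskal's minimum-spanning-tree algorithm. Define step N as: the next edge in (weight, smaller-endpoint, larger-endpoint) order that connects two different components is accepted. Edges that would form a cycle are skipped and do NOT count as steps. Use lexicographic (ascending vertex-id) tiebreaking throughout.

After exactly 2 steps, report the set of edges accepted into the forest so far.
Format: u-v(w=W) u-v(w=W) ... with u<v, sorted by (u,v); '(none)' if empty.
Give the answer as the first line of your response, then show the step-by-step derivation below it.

0-4(w=1) 1-5(w=3)

step 1: add edge 0-4 (w=1); MST = {0-4(w=1)}
step 2: add edge 1-5 (w=3); MST = {0-4(w=1) 1-5(w=3)}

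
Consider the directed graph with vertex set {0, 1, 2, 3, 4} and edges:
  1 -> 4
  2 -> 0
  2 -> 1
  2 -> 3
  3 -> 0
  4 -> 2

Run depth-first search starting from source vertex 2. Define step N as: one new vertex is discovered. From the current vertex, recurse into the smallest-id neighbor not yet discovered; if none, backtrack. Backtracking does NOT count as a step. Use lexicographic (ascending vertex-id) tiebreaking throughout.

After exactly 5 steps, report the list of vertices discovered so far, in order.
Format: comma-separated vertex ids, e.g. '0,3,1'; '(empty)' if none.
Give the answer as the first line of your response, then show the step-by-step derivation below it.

2,0,1,4,3

step 1: discover 2; path=2; order=2
step 2: discover 0; path=2>0; order=2,0
step 3: discover 1; path=2>1; order=2,0,1
step 4: discover 4; path=2>1>4; order=2,0,1,4
step 5: discover 3; path=2>3; order=2,0,1,4,3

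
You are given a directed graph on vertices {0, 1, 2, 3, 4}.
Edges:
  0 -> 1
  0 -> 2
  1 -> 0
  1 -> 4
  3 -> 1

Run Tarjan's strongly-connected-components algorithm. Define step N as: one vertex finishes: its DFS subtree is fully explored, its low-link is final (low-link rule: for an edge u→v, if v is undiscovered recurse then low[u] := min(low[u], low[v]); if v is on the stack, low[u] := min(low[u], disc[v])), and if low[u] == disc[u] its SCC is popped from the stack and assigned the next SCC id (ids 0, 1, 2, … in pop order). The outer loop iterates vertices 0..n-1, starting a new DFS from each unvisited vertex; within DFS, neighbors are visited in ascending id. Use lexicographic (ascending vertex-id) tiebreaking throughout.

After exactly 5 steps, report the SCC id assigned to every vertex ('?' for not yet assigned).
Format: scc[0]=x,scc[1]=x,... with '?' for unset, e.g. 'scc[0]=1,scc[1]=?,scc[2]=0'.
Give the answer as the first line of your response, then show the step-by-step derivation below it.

scc[0]=2,scc[1]=2,scc[2]=1,scc[3]=3,scc[4]=0

step 1: low=(low[0]=0,low[1]=0,low[2]=?,low[3]=?,low[4]=2); scc=(scc[0]=?,scc[1]=?,scc[2]=?,scc[3]=?,scc[4]=0)
step 2: low=(low[0]=0,low[1]=0,low[2]=?,low[3]=?,low[4]=2); scc=(scc[0]=?,scc[1]=?,scc[2]=?,scc[3]=?,scc[4]=0)
step 3: low=(low[0]=0,low[1]=0,low[2]=3,low[3]=?,low[4]=2); scc=(scc[0]=?,scc[1]=?,scc[2]=1,scc[3]=?,scc[4]=0)
step 4: low=(low[0]=0,low[1]=0,low[2]=3,low[3]=?,low[4]=2); scc=(scc[0]=2,scc[1]=2,scc[2]=1,scc[3]=?,scc[4]=0)
step 5: low=(low[0]=0,low[1]=0,low[2]=3,low[3]=4,low[4]=2); scc=(scc[0]=2,scc[1]=2,scc[2]=1,scc[3]=3,scc[4]=0)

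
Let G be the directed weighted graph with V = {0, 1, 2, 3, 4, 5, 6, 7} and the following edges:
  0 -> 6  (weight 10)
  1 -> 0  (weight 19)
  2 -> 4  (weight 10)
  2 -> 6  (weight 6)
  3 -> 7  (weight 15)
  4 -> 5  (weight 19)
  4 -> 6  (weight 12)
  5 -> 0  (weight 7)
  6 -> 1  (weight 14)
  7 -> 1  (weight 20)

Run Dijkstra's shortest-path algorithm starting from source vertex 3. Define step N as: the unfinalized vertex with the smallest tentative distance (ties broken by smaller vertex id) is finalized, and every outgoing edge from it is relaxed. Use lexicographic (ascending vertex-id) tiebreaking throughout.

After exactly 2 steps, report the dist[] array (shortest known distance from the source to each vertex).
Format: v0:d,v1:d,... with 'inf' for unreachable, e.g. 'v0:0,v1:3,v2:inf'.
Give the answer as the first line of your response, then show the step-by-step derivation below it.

v0:inf,v1:35,v2:inf,v3:0,v4:inf,v5:inf,v6:inf,v7:15

step 1: dist = v0:inf,v1:inf,v2:inf,v3:0,v4:inf,v5:inf,v6:inf,v7:15
step 2: dist = v0:inf,v1:35,v2:inf,v3:0,v4:inf,v5:inf,v6:inf,v7:15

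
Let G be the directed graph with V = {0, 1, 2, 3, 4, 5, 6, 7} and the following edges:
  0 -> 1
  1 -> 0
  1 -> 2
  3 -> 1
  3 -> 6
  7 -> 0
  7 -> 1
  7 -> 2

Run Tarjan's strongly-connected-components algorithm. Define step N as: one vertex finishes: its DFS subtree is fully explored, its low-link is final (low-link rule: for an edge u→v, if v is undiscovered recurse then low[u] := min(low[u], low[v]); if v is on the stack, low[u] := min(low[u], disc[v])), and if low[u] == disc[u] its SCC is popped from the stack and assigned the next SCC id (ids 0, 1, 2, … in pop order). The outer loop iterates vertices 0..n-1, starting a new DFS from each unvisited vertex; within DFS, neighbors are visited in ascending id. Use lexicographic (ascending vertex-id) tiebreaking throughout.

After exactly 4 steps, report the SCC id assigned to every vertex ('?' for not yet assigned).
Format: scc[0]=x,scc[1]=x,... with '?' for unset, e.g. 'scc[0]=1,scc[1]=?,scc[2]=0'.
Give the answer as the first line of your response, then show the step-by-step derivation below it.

scc[0]=1,scc[1]=1,scc[2]=0,scc[3]=?,scc[4]=?,scc[5]=?,scc[6]=2,scc[7]=?

step 1: low=(low[0]=0,low[1]=0,low[2]=2,low[3]=?,low[4]=?,low[5]=?,low[6]=?,low[7]=?); scc=(scc[0]=?,scc[1]=?,scc[2]=0,scc[3]=?,scc[4]=?,scc[5]=?,scc[6]=?,scc[7]=?)
step 2: low=(low[0]=0,low[1]=0,low[2]=2,low[3]=?,low[4]=?,low[5]=?,low[6]=?,low[7]=?); scc=(scc[0]=?,scc[1]=?,scc[2]=0,scc[3]=?,scc[4]=?,scc[5]=?,scc[6]=?,scc[7]=?)
step 3: low=(low[0]=0,low[1]=0,low[2]=2,low[3]=?,low[4]=?,low[5]=?,low[6]=?,low[7]=?); scc=(scc[0]=1,scc[1]=1,scc[2]=0,scc[3]=?,scc[4]=?,scc[5]=?,scc[6]=?,scc[7]=?)
step 4: low=(low[0]=0,low[1]=0,low[2]=2,low[3]=3,low[4]=?,low[5]=?,low[6]=4,low[7]=?); scc=(scc[0]=1,scc[1]=1,scc[2]=0,scc[3]=?,scc[4]=?,scc[5]=?,scc[6]=2,scc[7]=?)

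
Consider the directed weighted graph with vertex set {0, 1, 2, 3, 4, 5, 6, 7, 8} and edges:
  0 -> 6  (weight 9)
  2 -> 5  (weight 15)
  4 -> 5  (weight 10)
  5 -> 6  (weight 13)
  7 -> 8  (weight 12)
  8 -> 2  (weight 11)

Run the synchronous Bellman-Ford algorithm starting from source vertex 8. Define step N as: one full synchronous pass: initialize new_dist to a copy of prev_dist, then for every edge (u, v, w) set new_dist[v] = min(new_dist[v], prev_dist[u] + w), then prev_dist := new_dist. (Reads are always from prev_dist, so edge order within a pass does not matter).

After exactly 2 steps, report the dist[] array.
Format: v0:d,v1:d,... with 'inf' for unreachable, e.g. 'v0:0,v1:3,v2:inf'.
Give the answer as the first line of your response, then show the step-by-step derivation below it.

v0:inf,v1:inf,v2:11,v3:inf,v4:inf,v5:26,v6:inf,v7:inf,v8:0

step 1: dist = v0:inf,v1:inf,v2:11,v3:inf,v4:inf,v5:inf,v6:inf,v7:inf,v8:0
step 2: dist = v0:inf,v1:inf,v2:11,v3:inf,v4:inf,v5:26,v6:inf,v7:inf,v8:0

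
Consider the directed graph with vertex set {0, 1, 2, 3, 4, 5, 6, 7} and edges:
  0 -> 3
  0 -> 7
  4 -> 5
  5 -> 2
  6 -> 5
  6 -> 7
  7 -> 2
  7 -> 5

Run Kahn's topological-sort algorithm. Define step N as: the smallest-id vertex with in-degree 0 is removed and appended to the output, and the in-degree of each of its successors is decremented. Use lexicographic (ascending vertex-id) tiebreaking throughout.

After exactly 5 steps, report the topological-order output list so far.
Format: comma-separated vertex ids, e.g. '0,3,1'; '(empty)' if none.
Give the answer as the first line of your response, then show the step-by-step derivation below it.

0,1,3,4,6

step 1: output 0; order=[0]; indeg=(0,0,2,0,0,3,0,1)
step 2: output 1; order=[0,1]; indeg=(0,0,2,0,0,3,0,1)
step 3: output 3; order=[0,1,3]; indeg=(0,0,2,0,0,3,0,1)
step 4: output 4; order=[0,1,3,4]; indeg=(0,0,2,0,0,2,0,1)
step 5: output 6; order=[0,1,3,4,6]; indeg=(0,0,2,0,0,1,0,0)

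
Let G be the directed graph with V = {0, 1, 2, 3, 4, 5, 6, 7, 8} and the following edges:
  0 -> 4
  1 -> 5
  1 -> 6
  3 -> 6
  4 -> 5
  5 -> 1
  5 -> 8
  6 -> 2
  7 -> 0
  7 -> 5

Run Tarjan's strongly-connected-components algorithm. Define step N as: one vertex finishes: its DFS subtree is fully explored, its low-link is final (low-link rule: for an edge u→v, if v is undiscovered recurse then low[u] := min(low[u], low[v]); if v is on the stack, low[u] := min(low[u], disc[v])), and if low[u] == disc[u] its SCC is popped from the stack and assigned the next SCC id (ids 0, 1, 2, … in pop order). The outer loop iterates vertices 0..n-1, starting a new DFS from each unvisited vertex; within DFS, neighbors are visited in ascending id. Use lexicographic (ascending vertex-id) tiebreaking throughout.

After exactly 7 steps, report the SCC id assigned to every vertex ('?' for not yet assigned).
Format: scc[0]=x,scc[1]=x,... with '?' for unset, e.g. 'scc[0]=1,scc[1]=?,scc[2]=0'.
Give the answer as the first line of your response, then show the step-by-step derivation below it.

scc[0]=5,scc[1]=3,scc[2]=0,scc[3]=?,scc[4]=4,scc[5]=3,scc[6]=1,scc[7]=?,scc[8]=2

step 1: low=(low[0]=0,low[1]=2,low[2]=5,low[3]=?,low[4]=1,low[5]=2,low[6]=4,low[7]=?,low[8]=?); scc=(scc[0]=?,scc[1]=?,scc[2]=0,scc[3]=?,scc[4]=?,scc[5]=?,scc[6]=?,scc[7]=?,scc[8]=?)
step 2: low=(low[0]=0,low[1]=2,low[2]=5,low[3]=?,low[4]=1,low[5]=2,low[6]=4,low[7]=?,low[8]=?); scc=(scc[0]=?,scc[1]=?,scc[2]=0,scc[3]=?,scc[4]=?,scc[5]=?,scc[6]=1,scc[7]=?,scc[8]=?)
step 3: low=(low[0]=0,low[1]=2,low[2]=5,low[3]=?,low[4]=1,low[5]=2,low[6]=4,low[7]=?,low[8]=?); scc=(scc[0]=?,scc[1]=?,scc[2]=0,scc[3]=?,scc[4]=?,scc[5]=?,scc[6]=1,scc[7]=?,scc[8]=?)
step 4: low=(low[0]=0,low[1]=2,low[2]=5,low[3]=?,low[4]=1,low[5]=2,low[6]=4,low[7]=?,low[8]=6); scc=(scc[0]=?,scc[1]=?,scc[2]=0,scc[3]=?,scc[4]=?,scc[5]=?,scc[6]=1,scc[7]=?,scc[8]=2)
step 5: low=(low[0]=0,low[1]=2,low[2]=5,low[3]=?,low[4]=1,low[5]=2,low[6]=4,low[7]=?,low[8]=6); scc=(scc[0]=?,scc[1]=3,scc[2]=0,scc[3]=?,scc[4]=?,scc[5]=3,scc[6]=1,scc[7]=?,scc[8]=2)
step 6: low=(low[0]=0,low[1]=2,low[2]=5,low[3]=?,low[4]=1,low[5]=2,low[6]=4,low[7]=?,low[8]=6); scc=(scc[0]=?,scc[1]=3,scc[2]=0,scc[3]=?,scc[4]=4,scc[5]=3,scc[6]=1,scc[7]=?,scc[8]=2)
step 7: low=(low[0]=0,low[1]=2,low[2]=5,low[3]=?,low[4]=1,low[5]=2,low[6]=4,low[7]=?,low[8]=6); scc=(scc[0]=5,scc[1]=3,scc[2]=0,scc[3]=?,scc[4]=4,scc[5]=3,scc[6]=1,scc[7]=?,scc[8]=2)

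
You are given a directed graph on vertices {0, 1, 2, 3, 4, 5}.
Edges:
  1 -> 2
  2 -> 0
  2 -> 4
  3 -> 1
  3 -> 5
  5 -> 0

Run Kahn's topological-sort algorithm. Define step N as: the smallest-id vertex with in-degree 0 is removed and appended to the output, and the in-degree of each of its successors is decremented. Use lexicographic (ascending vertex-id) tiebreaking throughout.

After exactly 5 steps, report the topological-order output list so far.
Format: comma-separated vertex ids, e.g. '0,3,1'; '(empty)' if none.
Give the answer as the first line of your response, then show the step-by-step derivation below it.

3,1,2,4,5

step 1: output 3; order=[3]; indeg=(2,0,1,0,1,0)
step 2: output 1; order=[3,1]; indeg=(2,0,0,0,1,0)
step 3: output 2; order=[3,1,2]; indeg=(1,0,0,0,0,0)
step 4: output 4; order=[3,1,2,4]; indeg=(1,0,0,0,0,0)
step 5: output 5; order=[3,1,2,4,5]; indeg=(0,0,0,0,0,0)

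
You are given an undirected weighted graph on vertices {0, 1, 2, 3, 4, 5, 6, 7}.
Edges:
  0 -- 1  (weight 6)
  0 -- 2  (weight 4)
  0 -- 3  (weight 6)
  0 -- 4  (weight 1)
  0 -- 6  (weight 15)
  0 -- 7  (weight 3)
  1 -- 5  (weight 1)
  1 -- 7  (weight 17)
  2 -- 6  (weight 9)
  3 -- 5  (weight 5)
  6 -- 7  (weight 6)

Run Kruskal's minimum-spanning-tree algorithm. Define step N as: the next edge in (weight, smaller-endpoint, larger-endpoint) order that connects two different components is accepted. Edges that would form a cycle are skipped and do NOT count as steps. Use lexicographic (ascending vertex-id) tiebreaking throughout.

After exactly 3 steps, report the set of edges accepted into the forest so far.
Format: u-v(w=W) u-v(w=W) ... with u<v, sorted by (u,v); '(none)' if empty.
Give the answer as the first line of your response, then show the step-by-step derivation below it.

0-4(w=1) 0-7(w=3) 1-5(w=1)

step 1: add edge 0-4 (w=1); MST = {0-4(w=1)}
step 2: add edge 1-5 (w=1); MST = {0-4(w=1) 1-5(w=1)}
step 3: add edge 0-7 (w=3); MST = {0-4(w=1) 0-7(w=3) 1-5(w=1)}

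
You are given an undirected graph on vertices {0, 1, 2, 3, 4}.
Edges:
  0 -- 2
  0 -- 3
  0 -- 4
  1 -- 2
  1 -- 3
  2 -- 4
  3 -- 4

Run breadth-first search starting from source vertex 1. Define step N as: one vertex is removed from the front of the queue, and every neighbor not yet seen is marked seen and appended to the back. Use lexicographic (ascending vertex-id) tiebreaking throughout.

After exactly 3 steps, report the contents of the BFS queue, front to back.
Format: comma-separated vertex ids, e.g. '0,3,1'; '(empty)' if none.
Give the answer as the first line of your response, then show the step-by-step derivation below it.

0,4

step 1: dequeue 1; queue=[2,3]; order=1
step 2: dequeue 2; queue=[3,0,4]; order=1,2
step 3: dequeue 3; queue=[0,4]; order=1,2,3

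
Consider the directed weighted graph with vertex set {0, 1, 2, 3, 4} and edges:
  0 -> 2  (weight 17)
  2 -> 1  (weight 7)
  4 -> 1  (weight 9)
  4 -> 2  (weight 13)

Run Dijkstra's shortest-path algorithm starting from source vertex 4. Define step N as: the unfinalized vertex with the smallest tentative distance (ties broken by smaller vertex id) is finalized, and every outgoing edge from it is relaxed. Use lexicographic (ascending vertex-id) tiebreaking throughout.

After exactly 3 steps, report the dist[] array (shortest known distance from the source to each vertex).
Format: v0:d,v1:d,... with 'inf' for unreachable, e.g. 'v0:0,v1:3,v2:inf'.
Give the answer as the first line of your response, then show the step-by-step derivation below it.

v0:inf,v1:9,v2:13,v3:inf,v4:0

step 1: dist = v0:inf,v1:9,v2:13,v3:inf,v4:0
step 2: dist = v0:inf,v1:9,v2:13,v3:inf,v4:0
step 3: dist = v0:inf,v1:9,v2:13,v3:inf,v4:0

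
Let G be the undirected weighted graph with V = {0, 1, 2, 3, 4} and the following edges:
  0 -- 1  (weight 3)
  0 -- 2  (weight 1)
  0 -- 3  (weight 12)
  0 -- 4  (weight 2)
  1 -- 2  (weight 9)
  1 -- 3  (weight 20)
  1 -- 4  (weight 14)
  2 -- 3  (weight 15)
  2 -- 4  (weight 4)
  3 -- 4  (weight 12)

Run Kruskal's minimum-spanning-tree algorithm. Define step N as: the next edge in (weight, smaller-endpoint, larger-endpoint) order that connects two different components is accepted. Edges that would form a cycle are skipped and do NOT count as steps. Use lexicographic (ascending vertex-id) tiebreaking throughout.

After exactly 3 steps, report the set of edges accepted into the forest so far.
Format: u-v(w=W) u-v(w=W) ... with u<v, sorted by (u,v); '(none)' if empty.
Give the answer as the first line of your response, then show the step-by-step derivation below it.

0-1(w=3) 0-2(w=1) 0-4(w=2)

step 1: add edge 0-2 (w=1); MST = {0-2(w=1)}
step 2: add edge 0-4 (w=2); MST = {0-2(w=1) 0-4(w=2)}
step 3: add edge 0-1 (w=3); MST = {0-1(w=3) 0-2(w=1) 0-4(w=2)}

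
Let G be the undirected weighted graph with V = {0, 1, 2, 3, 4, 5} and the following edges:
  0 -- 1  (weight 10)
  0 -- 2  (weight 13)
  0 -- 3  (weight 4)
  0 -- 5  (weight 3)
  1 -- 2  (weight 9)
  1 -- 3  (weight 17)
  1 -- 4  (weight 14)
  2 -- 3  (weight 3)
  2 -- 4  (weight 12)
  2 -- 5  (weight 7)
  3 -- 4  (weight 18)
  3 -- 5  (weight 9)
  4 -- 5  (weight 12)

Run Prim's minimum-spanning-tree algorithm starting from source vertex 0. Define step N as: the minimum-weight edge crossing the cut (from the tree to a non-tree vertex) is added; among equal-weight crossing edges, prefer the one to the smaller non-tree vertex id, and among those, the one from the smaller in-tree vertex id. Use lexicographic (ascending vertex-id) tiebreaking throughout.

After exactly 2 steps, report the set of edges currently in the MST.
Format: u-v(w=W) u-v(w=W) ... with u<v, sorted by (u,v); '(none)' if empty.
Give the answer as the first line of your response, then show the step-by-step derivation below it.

0-3(w=4) 0-5(w=3)

step 1: add edge 0-5 (w=3); MST = {0-5(w=3)}
step 2: add edge 0-3 (w=4); MST = {0-3(w=4) 0-5(w=3)}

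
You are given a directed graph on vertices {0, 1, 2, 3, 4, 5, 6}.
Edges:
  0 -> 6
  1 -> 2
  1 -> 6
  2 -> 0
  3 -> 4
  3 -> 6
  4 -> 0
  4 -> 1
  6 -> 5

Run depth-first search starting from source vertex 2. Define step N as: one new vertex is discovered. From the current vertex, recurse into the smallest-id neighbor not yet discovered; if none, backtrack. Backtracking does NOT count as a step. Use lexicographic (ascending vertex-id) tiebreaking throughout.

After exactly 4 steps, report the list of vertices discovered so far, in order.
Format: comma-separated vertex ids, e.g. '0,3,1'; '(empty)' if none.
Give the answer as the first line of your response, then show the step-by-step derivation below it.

2,0,6,5

step 1: discover 2; path=2; order=2
step 2: discover 0; path=2>0; order=2,0
step 3: discover 6; path=2>0>6; order=2,0,6
step 4: discover 5; path=2>0>6>5; order=2,0,6,5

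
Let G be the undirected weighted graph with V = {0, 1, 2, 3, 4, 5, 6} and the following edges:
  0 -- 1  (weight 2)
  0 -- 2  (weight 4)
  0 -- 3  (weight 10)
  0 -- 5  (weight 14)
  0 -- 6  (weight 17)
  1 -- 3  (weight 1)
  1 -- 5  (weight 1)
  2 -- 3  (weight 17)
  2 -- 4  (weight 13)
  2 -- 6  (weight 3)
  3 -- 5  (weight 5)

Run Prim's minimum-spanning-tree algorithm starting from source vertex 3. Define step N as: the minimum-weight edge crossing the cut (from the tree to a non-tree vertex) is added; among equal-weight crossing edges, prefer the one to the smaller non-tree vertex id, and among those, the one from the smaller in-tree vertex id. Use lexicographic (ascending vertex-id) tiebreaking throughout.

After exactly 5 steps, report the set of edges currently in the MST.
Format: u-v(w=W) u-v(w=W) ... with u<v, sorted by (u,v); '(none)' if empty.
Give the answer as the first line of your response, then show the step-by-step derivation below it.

0-1(w=2) 0-2(w=4) 1-3(w=1) 1-5(w=1) 2-6(w=3)

step 1: add edge 1-3 (w=1); MST = {1-3(w=1)}
step 2: add edge 1-5 (w=1); MST = {1-3(w=1) 1-5(w=1)}
step 3: add edge 0-1 (w=2); MST = {0-1(w=2) 1-3(w=1) 1-5(w=1)}
step 4: add edge 0-2 (w=4); MST = {0-1(w=2) 0-2(w=4) 1-3(w=1) 1-5(w=1)}
step 5: add edge 2-6 (w=3); MST = {0-1(w=2) 0-2(w=4) 1-3(w=1) 1-5(w=1) 2-6(w=3)}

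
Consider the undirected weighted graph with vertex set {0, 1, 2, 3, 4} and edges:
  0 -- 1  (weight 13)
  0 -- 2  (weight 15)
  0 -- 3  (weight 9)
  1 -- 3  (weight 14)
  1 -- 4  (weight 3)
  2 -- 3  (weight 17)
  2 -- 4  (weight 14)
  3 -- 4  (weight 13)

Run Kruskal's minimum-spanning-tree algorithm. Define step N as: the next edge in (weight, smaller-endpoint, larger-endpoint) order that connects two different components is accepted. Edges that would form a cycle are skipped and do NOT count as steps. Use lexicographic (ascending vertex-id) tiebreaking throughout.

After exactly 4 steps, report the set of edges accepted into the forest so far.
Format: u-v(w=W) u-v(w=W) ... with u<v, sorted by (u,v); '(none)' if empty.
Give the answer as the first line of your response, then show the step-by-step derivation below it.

0-1(w=13) 0-3(w=9) 1-4(w=3) 2-4(w=14)

step 1: add edge 1-4 (w=3); MST = {1-4(w=3)}
step 2: add edge 0-3 (w=9); MST = {0-3(w=9) 1-4(w=3)}
step 3: add edge 0-1 (w=13); MST = {0-1(w=13) 0-3(w=9) 1-4(w=3)}
step 4: add edge 2-4 (w=14); MST = {0-1(w=13) 0-3(w=9) 1-4(w=3) 2-4(w=14)}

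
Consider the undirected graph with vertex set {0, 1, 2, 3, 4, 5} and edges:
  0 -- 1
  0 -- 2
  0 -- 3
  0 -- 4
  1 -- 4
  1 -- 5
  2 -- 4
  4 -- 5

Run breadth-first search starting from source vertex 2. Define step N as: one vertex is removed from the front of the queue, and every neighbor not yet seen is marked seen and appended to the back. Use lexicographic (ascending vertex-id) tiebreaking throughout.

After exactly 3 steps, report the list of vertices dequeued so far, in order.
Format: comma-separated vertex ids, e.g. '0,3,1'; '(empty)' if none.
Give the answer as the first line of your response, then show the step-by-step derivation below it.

2,0,4

step 1: dequeue 2; queue=[0,4]; order=2
step 2: dequeue 0; queue=[4,1,3]; order=2,0
step 3: dequeue 4; queue=[1,3,5]; order=2,0,4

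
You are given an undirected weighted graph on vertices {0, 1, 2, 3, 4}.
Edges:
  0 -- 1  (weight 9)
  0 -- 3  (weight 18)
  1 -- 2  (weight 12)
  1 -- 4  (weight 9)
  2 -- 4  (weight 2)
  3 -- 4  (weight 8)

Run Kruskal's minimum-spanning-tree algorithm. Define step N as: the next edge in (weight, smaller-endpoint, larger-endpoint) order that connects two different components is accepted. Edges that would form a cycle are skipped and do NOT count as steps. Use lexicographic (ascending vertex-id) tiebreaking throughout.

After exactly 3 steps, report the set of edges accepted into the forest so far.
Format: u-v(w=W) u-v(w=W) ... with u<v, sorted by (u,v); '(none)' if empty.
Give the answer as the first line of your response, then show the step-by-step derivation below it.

0-1(w=9) 2-4(w=2) 3-4(w=8)

step 1: add edge 2-4 (w=2); MST = {2-4(w=2)}
step 2: add edge 3-4 (w=8); MST = {2-4(w=2) 3-4(w=8)}
step 3: add edge 0-1 (w=9); MST = {0-1(w=9) 2-4(w=2) 3-4(w=8)}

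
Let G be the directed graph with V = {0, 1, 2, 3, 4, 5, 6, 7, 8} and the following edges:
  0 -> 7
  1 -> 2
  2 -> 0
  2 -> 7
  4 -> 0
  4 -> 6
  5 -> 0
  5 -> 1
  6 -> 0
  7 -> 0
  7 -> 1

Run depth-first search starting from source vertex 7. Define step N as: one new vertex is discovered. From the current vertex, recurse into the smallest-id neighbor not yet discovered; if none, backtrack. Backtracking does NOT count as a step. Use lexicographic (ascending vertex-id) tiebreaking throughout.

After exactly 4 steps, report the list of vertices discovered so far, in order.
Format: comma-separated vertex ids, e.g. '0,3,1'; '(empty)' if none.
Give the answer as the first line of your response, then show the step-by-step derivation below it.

7,0,1,2

step 1: discover 7; path=7; order=7
step 2: discover 0; path=7>0; order=7,0
step 3: discover 1; path=7>1; order=7,0,1
step 4: discover 2; path=7>1>2; order=7,0,1,2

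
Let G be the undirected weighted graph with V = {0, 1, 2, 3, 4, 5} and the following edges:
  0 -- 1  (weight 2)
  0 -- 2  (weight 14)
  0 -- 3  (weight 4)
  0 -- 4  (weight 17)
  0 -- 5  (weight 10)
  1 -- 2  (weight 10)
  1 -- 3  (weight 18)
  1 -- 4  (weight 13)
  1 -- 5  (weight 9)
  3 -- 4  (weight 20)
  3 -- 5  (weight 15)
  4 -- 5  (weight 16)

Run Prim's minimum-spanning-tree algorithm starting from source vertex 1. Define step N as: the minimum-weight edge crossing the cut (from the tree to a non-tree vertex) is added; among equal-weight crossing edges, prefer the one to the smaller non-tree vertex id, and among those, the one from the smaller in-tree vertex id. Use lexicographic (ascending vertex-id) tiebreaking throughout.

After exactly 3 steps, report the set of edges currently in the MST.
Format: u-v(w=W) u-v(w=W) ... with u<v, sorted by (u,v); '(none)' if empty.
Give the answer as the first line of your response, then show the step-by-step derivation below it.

0-1(w=2) 0-3(w=4) 1-5(w=9)

step 1: add edge 0-1 (w=2); MST = {0-1(w=2)}
step 2: add edge 0-3 (w=4); MST = {0-1(w=2) 0-3(w=4)}
step 3: add edge 1-5 (w=9); MST = {0-1(w=2) 0-3(w=4) 1-5(w=9)}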